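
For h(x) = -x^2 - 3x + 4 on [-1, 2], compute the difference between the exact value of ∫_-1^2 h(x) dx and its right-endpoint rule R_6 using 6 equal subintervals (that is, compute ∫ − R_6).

3.125

Exact integral: ∫_-1^2 h(x) dx = 4.5.
R_6 = 1.375.
Error = 4.5 − 1.375 = 3.125.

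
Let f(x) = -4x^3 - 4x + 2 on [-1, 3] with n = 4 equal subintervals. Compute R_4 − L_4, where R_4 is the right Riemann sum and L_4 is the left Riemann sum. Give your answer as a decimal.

-128

R_4 = -160.
L_4 = -32.
R_4 − L_4 = -128.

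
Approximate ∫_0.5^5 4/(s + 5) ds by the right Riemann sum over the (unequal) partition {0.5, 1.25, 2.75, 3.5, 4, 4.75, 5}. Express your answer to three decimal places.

Subinterval widths: 0.75, 1.5, 0.75, 0.5, 0.75, 0.25.
Right endpoints: 1.25, 2.75, 3.5, 4, 4.75, 5.
f(1.25) = 0.64, f(2.75) = 16/31, f(3.5) = 8/17, f(4) = 4/9, f(4.75) = 16/39, f(5) = 0.4.
Sum = Σ Δs_i · f(s_i).
Sum ≈ 2.237.

2.237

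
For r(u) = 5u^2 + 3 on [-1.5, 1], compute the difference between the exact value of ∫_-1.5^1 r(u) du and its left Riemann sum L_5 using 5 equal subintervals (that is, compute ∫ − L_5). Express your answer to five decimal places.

-2.08333

Exact integral: ∫_-1.5^1 r(u) du ≈ 14.7916667.
L_5 = 16.875.
Error ≈ 14.7916667 − 16.875 ≈ -2.08333.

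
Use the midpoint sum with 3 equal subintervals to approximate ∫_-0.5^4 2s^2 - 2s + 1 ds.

Δs = (4 − (-0.5))/3 = 1.5.
Midpoints: 0.25, 1.75, 3.25.
f(0.25) = 0.625, f(1.75) = 3.625, f(3.25) = 15.625.
Sum = Δs · [f(0.25) + f(1.75) + f(3.25)].
Sum = 29.8125.

29.8125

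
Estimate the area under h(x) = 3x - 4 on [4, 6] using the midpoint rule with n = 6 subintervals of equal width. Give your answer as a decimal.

Δx = (6 − 4)/6 = 1/3.
Midpoints: 25/6, 4.5, 29/6, 31/6, 5.5, 35/6.
h(25/6) = 8.5, h(4.5) = 9.5, h(29/6) = 10.5, h(31/6) = 11.5, h(5.5) = 12.5, h(35/6) = 13.5.
Sum = Δx · [h(25/6) + h(4.5) + h(29/6) + ...].
Sum = 22.

22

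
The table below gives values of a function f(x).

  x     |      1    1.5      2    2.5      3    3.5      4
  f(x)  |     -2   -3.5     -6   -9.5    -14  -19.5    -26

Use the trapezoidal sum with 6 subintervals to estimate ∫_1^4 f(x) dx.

Δx = 0.5.
T_6 = (0.5/2)·[(-2) + 2·(-3.5) + 2·(-6) + 2·(-9.5) + 2·(-14) + 2·(-19.5) + (-26)] = -33.25.

-33.25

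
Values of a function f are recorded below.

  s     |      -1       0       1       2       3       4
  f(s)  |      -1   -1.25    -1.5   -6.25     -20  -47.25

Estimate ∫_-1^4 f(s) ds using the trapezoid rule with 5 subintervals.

-53.125

Δs = 1.
T_5 = (1/2)·[(-1) + 2·(-1.25) + 2·(-1.5) + 2·(-6.25) + 2·(-20) + (-47.25)] = -53.125.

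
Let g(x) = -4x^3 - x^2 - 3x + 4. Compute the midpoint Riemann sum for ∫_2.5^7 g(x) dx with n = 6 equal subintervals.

Δx = (7 − 2.5)/6 = 0.75.
Midpoints: 2.875, 3.625, 4.375, 5.125, 5.875, 6.625.
g(2.875) = -107.9453125, g(3.625) = -210.5546875, g(4.375) = -363.2265625, g(5.125) = -576.0859375, g(5.875) = -859.2578125, g(6.625) = -1222.8671875.
Sum = Δx · [g(2.875) + g(3.625) + g(4.375) + ...].
Sum = -2504.953125.

-2504.953125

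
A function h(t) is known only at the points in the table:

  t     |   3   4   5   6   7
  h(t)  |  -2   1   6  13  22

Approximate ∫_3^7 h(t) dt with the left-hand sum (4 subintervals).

Δt = 1.
Sum = 1·[(-2) + 1 + 6 + 13] = 18.

18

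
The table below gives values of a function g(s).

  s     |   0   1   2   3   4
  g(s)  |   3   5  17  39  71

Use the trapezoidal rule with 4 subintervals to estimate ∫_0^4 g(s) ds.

Δs = 1.
T_4 = (1/2)·[3 + 2·5 + 2·17 + 2·39 + 71] = 98.

98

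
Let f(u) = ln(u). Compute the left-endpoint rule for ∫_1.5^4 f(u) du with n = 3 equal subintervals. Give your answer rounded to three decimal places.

2.005

Δu = (4 − 1.5)/3 = 5/6.
Left endpoints: 1.5, 7/3, 19/6.
f(1.5) ≈ 0.405, f(7/3) ≈ 0.847, f(19/6) ≈ 1.153.
Sum = Δu · [f(1.5) + f(7/3) + f(19/6)].
Sum ≈ 2.005.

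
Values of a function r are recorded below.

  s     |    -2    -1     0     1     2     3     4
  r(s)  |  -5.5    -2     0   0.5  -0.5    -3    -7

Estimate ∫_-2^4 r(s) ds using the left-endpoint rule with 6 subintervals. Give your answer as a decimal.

-10.5

Δs = 1.
Sum = 1·[(-5.5) + (-2) + 0 + 0.5 + (-0.5) + (-3)] = -10.5.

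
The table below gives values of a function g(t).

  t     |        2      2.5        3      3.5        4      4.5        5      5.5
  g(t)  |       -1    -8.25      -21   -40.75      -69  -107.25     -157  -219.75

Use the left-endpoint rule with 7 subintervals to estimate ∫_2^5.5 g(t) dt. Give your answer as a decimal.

Δt = 0.5.
Sum = 0.5·[(-1) + (-8.25) + (-21) + (-40.75) + (-69) + (-107.25) + (-157)] = -202.125.

-202.125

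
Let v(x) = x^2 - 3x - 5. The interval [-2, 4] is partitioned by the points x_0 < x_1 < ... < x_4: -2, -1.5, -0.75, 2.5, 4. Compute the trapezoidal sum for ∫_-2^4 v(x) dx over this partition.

Subinterval widths: 0.5, 0.75, 3.25, 1.5.
v(-2) = 5, v(-1.5) = 1.75, v(-0.75) = -2.1875, v(2.5) = -6.25, v(4) = -1.
On each subinterval the trapezoid contributes (Δx_i/2)·[v(x_{i-1}) + v(x_i)].
Sum = -17.625.

-17.625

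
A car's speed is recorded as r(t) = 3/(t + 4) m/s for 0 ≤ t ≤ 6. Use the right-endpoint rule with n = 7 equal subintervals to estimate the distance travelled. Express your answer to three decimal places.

Δt = (6 − 0)/7 = 6/7.
Right endpoints: 6/7, 12/7, 18/7, 24/7, 30/7, 36/7, 6.
r(6/7) = 21/34, r(12/7) = 0.525, r(18/7) = 21/46, r(24/7) = 21/52, r(30/7) = 21/58, r(36/7) = 0.328125, r(6) = 0.3.
Sum = Δt · [r(6/7) + r(12/7) + r(18/7) + ...].
Sum ≈ 2.566.

2.566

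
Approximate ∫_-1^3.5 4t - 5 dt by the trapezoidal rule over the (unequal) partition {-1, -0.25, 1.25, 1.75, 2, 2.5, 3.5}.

Subinterval widths: 0.75, 1.5, 0.5, 0.25, 0.5, 1.
f(-1) = -9, f(-0.25) = -6, f(1.25) = 0, f(1.75) = 2, f(2) = 3, f(2.5) = 5, f(3.5) = 9.
On each subinterval the trapezoid contributes (Δt_i/2)·[f(t_{i-1}) + f(t_i)].
Sum = 0.

0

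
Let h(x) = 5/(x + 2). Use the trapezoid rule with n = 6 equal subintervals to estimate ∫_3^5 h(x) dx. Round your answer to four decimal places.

Δx = (5 − 3)/6 = 1/3.
h(3) = 1, h(10/3) = 0.9375, h(11/3) = 15/17, h(4) = 5/6, h(13/3) = 15/19, h(14/3) = 0.75, h(5) = 5/7.
T_6 = (Δx/2)·[h(x_0) + 2h(x_1) + ... + 2h(x_{5}) + h(x_6)].
Sum ≈ 1.6833.

1.6833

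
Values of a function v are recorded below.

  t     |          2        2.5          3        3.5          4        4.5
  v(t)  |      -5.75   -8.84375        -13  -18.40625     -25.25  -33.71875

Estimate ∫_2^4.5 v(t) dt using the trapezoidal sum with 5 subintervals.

Δt = 0.5.
T_5 = (0.5/2)·[(-5.75) + 2·(-8.84375) + 2·(-13) + 2·(-18.40625) + 2·(-25.25) + (-33.71875)] = -42.6171875.

-42.6171875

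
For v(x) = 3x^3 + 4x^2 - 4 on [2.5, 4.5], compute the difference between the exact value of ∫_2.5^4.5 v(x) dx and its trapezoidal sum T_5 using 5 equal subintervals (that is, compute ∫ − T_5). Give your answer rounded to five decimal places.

-1.89333

Exact integral: ∫_2.5^4.5 v(x) dx ≈ 370.9166667.
T_5 = 372.81.
Error ≈ 370.9166667 − 372.81 ≈ -1.89333.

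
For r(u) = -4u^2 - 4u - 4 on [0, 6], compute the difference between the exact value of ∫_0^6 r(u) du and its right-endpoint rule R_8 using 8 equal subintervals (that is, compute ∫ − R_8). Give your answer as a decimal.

65.25

Exact integral: ∫_0^6 r(u) du = -384.
R_8 = -449.25.
Error = -384 − (-449.25) = 65.25.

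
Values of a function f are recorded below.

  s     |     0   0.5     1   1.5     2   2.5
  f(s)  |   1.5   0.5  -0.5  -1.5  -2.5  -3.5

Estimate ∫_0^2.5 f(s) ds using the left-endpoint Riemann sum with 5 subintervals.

-1.25

Δs = 0.5.
Sum = 0.5·[1.5 + 0.5 + (-0.5) + (-1.5) + (-2.5)] = -1.25.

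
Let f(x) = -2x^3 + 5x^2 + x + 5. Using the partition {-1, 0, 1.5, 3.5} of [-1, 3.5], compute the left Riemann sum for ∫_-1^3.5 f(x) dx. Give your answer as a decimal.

Subinterval widths: 1, 1.5, 2.
Left endpoints: -1, 0, 1.5.
f(-1) = 11, f(0) = 5, f(1.5) = 11.
Sum = Σ Δx_i · f(x_i).
Sum = 40.5.

40.5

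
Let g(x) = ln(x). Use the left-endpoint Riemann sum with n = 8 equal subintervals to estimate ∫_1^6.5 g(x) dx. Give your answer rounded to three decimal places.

5.991

Δx = (6.5 − 1)/8 = 0.6875.
Left endpoints: 1, 1.6875, 2.375, 3.0625, 3.75, 4.4375, 5.125, 5.8125.
g(1) ≈ 0.000, g(1.6875) ≈ 0.523, g(2.375) ≈ 0.865, g(3.0625) ≈ 1.119, g(3.75) ≈ 1.322, g(4.4375) ≈ 1.490, g(5.125) ≈ 1.634, g(5.8125) ≈ 1.760.
Sum = Δx · [g(1) + g(1.6875) + g(2.375) + ...].
Sum ≈ 5.991.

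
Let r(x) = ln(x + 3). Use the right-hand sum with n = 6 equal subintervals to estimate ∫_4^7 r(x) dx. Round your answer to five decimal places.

6.49276

Δx = (7 − 4)/6 = 0.5.
Right endpoints: 4.5, 5, 5.5, 6, 6.5, 7.
r(4.5) ≈ 2.01490, r(5) ≈ 2.07944, r(5.5) ≈ 2.14007, r(6) ≈ 2.19722, r(6.5) ≈ 2.25129, r(7) ≈ 2.30259.
Sum = Δx · [r(4.5) + r(5) + r(5.5) + ...].
Sum ≈ 6.49276.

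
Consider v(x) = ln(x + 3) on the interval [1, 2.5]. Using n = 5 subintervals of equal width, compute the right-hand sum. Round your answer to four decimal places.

2.3782

Δx = (2.5 − 1)/5 = 0.3.
Right endpoints: 1.3, 1.6, 1.9, 2.2, 2.5.
v(1.3) ≈ 1.4586, v(1.6) ≈ 1.5261, v(1.9) ≈ 1.5892, v(2.2) ≈ 1.6487, v(2.5) ≈ 1.7047.
Sum = Δx · [v(1.3) + v(1.6) + v(1.9) + v(2.2) + v(2.5)].
Sum ≈ 2.3782.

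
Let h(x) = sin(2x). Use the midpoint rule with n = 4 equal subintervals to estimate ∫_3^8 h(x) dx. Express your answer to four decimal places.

1.2631

Δx = (8 − 3)/4 = 1.25.
Midpoints: 3.625, 4.875, 6.125, 7.375.
h(3.625) ≈ 0.8231, h(4.875) ≈ -0.3195, h(6.125) ≈ -0.3111, h(7.375) ≈ 0.8180.
Sum = Δx · [h(3.625) + h(4.875) + h(6.125) + h(7.375)].
Sum ≈ 1.2631.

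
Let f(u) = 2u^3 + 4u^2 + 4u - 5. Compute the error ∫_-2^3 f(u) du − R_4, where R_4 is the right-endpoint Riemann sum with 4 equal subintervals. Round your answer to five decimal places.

-77.86458

Exact integral: ∫_-2^3 f(u) du ≈ 64.1666667.
R_4 = 142.03125.
Error ≈ 64.1666667 − 142.03125 ≈ -77.86458.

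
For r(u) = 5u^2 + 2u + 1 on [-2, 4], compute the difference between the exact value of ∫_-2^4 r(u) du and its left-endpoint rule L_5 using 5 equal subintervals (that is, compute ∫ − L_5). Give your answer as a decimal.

Exact integral: ∫_-2^4 r(u) du = 138.
L_5 = 102.
Error = 138 − 102 = 36.

36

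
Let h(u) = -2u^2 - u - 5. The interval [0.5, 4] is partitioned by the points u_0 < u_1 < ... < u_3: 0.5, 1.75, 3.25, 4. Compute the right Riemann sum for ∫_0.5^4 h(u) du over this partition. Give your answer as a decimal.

Subinterval widths: 1.25, 1.5, 0.75.
Right endpoints: 1.75, 3.25, 4.
h(1.75) = -12.875, h(3.25) = -29.375, h(4) = -41.
Sum = Σ Δu_i · h(u_i).
Sum = -90.90625.

-90.90625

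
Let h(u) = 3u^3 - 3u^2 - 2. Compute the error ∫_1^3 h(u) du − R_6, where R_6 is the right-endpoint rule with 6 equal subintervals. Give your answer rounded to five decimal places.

Exact integral: ∫_1^3 h(u) du = 30.
R_6 ≈ 39.5555556.
Error ≈ 30 − 39.5555556 ≈ -9.55556.

-9.55556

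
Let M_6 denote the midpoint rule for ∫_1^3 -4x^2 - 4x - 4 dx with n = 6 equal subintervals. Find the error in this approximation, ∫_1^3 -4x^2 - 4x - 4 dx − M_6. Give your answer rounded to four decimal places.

Exact integral: ∫_1^3 f(x) dx ≈ -58.666667.
M_6 ≈ -58.592593.
Error ≈ -58.666667 − (-58.592593) ≈ -0.0741.

-0.0741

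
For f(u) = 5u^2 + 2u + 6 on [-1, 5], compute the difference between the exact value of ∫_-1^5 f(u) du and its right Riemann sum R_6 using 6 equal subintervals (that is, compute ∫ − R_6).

-71

Exact integral: ∫_-1^5 f(u) du = 270.
R_6 = 341.
Error = 270 − 341 = -71.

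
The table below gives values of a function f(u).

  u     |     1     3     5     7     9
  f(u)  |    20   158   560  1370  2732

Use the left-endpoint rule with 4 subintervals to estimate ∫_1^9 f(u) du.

4216

Δu = 2.
Sum = 2·[20 + 158 + 560 + 1370] = 4216.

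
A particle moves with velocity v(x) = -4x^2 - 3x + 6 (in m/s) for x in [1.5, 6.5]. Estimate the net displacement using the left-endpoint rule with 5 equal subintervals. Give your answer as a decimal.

Δx = (6.5 − 1.5)/5 = 1.
Left endpoints: 1.5, 2.5, 3.5, 4.5, 5.5.
v(1.5) = -7.5, v(2.5) = -26.5, v(3.5) = -53.5, v(4.5) = -88.5, v(5.5) = -131.5.
Sum = Δx · [v(1.5) + v(2.5) + v(3.5) + v(4.5) + v(5.5)].
Sum = -307.5.

-307.5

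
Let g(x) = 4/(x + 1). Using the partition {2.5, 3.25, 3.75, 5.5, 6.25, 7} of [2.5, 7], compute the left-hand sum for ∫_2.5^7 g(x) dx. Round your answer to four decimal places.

Subinterval widths: 0.75, 0.5, 1.75, 0.75, 0.75.
Left endpoints: 2.5, 3.25, 3.75, 5.5, 6.25.
g(2.5) = 8/7, g(3.25) = 16/17, g(3.75) = 16/19, g(5.5) = 8/13, g(6.25) = 16/29.
Sum = Σ Δx_i · g(x_i).
Sum ≈ 3.6767.

3.6767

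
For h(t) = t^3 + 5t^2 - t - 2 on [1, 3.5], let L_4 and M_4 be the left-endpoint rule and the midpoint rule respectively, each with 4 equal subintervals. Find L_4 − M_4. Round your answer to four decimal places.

L_4 ≈ 68.461914.
M_4 ≈ 95.476074.
L_4 − M_4 ≈ -27.0142.

-27.0142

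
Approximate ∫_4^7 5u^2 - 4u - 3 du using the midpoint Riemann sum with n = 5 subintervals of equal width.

389.55

Δu = (7 − 4)/5 = 0.6.
Midpoints: 4.3, 4.9, 5.5, 6.1, 6.7.
f(4.3) = 72.25, f(4.9) = 97.45, f(5.5) = 126.25, f(6.1) = 158.65, f(6.7) = 194.65.
Sum = Δu · [f(4.3) + f(4.9) + f(5.5) + f(6.1) + f(6.7)].
Sum = 389.55.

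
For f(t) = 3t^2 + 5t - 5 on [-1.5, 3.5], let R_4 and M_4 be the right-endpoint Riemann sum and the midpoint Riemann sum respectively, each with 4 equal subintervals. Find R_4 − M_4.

R_4 = 84.53125.
M_4 = 44.296875.
R_4 − M_4 = 40.234375.

40.234375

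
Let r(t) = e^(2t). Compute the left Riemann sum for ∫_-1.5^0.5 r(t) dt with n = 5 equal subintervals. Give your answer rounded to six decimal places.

0.870961

Δt = (0.5 − (-1.5))/5 = 0.4.
Left endpoints: -1.5, -1.1, -0.7, -0.3, 0.1.
r(-1.5) ≈ 0.049787, r(-1.1) ≈ 0.110803, r(-0.7) ≈ 0.246597, r(-0.3) ≈ 0.548812, r(0.1) ≈ 1.221403.
Sum = Δt · [r(-1.5) + r(-1.1) + r(-0.7) + r(-0.3) + r(0.1)].
Sum ≈ 0.870961.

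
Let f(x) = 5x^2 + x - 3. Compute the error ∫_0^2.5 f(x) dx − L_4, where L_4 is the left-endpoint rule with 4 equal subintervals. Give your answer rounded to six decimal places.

9.733073

Exact integral: ∫_0^2.5 f(x) dx ≈ 21.66666667.
L_4 = 11.93359375.
Error ≈ 21.66666667 − 11.93359375 ≈ 9.733073.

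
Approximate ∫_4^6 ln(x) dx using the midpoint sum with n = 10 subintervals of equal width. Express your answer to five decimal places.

3.20552

Δx = (6 − 4)/10 = 0.2.
Midpoints: 4.1, 4.3, 4.5, 4.7, 4.9, 5.1, 5.3, 5.5, 5.7, 5.9.
f(4.1) ≈ 1.41099, f(4.3) ≈ 1.45862, f(4.5) ≈ 1.50408, f(4.7) ≈ 1.54756, f(4.9) ≈ 1.58924, f(5.1) ≈ 1.62924, f(5.3) ≈ 1.66771, f(5.5) ≈ 1.70475, f(5.7) ≈ 1.74047, f(5.9) ≈ 1.77495.
Sum = Δx · [f(4.1) + f(4.3) + f(4.5) + ...].
Sum ≈ 3.20552.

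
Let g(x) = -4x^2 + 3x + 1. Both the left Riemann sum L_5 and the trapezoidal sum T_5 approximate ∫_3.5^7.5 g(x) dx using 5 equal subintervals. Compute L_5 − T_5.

65.6

L_5 = -371.44.
T_5 = -437.04.
L_5 − T_5 = 65.6.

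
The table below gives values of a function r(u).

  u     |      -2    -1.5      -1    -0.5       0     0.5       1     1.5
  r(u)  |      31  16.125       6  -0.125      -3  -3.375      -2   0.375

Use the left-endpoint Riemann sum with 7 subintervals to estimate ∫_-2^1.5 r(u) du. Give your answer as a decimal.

22.3125

Δu = 0.5.
Sum = 0.5·[31 + 16.125 + 6 + (-0.125) + (-3) + (-3.375) + (-2)] = 22.3125.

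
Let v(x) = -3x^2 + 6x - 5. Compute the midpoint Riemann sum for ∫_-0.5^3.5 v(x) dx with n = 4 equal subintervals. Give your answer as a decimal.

-26

Δx = (3.5 − (-0.5))/4 = 1.
Midpoints: 0, 1, 2, 3.
v(0) = -5, v(1) = -2, v(2) = -5, v(3) = -14.
Sum = Δx · [v(0) + v(1) + v(2) + v(3)].
Sum = -26.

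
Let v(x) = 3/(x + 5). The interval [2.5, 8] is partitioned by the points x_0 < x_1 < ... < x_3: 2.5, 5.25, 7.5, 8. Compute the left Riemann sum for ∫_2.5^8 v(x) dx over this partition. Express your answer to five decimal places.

Subinterval widths: 2.75, 2.25, 0.5.
Left endpoints: 2.5, 5.25, 7.5.
v(2.5) = 0.4, v(5.25) = 12/41, v(7.5) = 0.24.
Sum = Σ Δx_i · v(x_i).
Sum ≈ 1.87854.

1.87854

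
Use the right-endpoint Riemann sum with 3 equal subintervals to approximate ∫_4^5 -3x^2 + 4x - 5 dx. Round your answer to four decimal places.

-51.8889

Δx = (5 − 4)/3 = 1/3.
Right endpoints: 13/3, 14/3, 5.
f(13/3) = -44, f(14/3) = -155/3, f(5) = -60.
Sum = Δx · [f(13/3) + f(14/3) + f(5)].
Sum ≈ -51.8889.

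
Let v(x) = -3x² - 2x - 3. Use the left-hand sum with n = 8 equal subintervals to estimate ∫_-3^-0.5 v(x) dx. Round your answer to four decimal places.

Δx = (-0.5 − (-3))/8 = 0.3125.
Left endpoints: -3, -2.6875, -2.375, -2.0625, -1.75, -1.4375, -1.125, -0.8125.
v(-3) = -24, v(-2.6875) = -19.29296875, v(-2.375) = -15.171875, v(-2.0625) = -11.63671875, v(-1.75) = -8.6875, v(-1.4375) = -6.32421875, v(-1.125) = -4.546875, v(-0.8125) = -3.35546875.
Sum = Δx · [v(-3) + v(-2.6875) + v(-2.375) + ...].
Sum ≈ -29.0674.

-29.0674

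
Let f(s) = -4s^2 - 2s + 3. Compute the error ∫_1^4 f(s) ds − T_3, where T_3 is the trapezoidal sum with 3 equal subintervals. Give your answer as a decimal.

2

Exact integral: ∫_1^4 f(s) ds = -90.
T_3 = -92.
Error = -90 − (-92) = 2.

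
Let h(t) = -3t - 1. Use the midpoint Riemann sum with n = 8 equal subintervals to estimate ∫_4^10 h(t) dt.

Δt = (10 − 4)/8 = 0.75.
Midpoints: 4.375, 5.125, 5.875, 6.625, 7.375, 8.125, 8.875, 9.625.
h(4.375) = -14.125, h(5.125) = -16.375, h(5.875) = -18.625, h(6.625) = -20.875, h(7.375) = -23.125, h(8.125) = -25.375, h(8.875) = -27.625, h(9.625) = -29.875.
Sum = Δt · [h(4.375) + h(5.125) + h(5.875) + ...].
Sum = -132.

-132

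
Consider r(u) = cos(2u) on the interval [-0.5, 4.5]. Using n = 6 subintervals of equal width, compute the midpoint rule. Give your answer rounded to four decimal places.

0.7057

Δu = (4.5 − (-0.5))/6 = 5/6.
Midpoints: -1/12, 0.75, 19/12, 29/12, 3.25, 49/12.
r(-1/12) ≈ 0.9861, r(0.75) ≈ 0.0707, r(19/12) ≈ -0.9997, r(29/12) ≈ 0.1206, r(3.25) ≈ 0.9766, r(49/12) ≈ -0.3076.
Sum = Δu · [r(-1/12) + r(0.75) + r(19/12) + ...].
Sum ≈ 0.7057.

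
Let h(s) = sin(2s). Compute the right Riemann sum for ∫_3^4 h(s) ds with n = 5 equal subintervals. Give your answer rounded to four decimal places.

0.6723

Δs = (4 − 3)/5 = 0.2.
Right endpoints: 3.2, 3.4, 3.6, 3.8, 4.
h(3.2) ≈ 0.1165, h(3.4) ≈ 0.4941, h(3.6) ≈ 0.7937, h(3.8) ≈ 0.9679, h(4) ≈ 0.9894.
Sum = Δs · [h(3.2) + h(3.4) + h(3.6) + h(3.8) + h(4)].
Sum ≈ 0.6723.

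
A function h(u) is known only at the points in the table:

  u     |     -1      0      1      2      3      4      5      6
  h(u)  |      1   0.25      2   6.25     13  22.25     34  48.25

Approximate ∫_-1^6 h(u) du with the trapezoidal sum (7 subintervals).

102.375

Δu = 1.
T_7 = (1/2)·[1 + 2·0.25 + 2·2 + 2·6.25 + 2·13 + 2·22.25 + 2·34 + 48.25] = 102.375.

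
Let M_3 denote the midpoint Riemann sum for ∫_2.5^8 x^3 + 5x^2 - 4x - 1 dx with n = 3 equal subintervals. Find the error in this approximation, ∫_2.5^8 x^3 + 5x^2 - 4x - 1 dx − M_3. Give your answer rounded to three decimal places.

Exact integral: ∫_2.5^8 f(x) dx ≈ 1720.52604.
M_3 ≈ 1688.56047.
Error ≈ 1720.52604 − 1688.56047 ≈ 31.966.

31.966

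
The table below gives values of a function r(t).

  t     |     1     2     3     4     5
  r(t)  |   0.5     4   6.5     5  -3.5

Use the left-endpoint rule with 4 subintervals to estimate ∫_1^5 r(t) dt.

16

Δt = 1.
Sum = 1·[0.5 + 4 + 6.5 + 5] = 16.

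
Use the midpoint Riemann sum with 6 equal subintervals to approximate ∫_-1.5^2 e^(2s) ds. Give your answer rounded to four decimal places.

25.7867

Δs = (2 − (-1.5))/6 = 7/12.
Midpoints: -29/24, -0.625, -1/24, 13/24, 1.125, 41/24.
f(-29/24) ≈ 0.0892, f(-0.625) ≈ 0.2865, f(-1/24) ≈ 0.9200, f(13/24) ≈ 2.9545, f(1.125) ≈ 9.4877, f(41/24) ≈ 30.4677.
Sum = Δs · [f(-29/24) + f(-0.625) + f(-1/24) + ...].
Sum ≈ 25.7867.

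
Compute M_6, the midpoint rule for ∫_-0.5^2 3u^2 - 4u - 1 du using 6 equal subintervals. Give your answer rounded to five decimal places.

Δu = (2 − (-0.5))/6 = 5/12.
Midpoints: -7/24, 0.125, 13/24, 23/24, 1.375, 43/24.
f(-7/24) = 0.421875, f(0.125) = -1.453125, f(13/24) = -439/192, f(23/24) = -2.078125, f(1.375) = -0.828125, f(43/24) = 281/192.
Sum = Δu · [f(-7/24) + f(0.125) + f(13/24) + ...].
Sum ≈ -1.98351.

-1.98351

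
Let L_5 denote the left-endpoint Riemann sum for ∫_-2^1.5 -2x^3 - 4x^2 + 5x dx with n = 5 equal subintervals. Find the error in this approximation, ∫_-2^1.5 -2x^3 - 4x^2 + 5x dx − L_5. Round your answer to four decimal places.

1.3271

Exact integral: ∫_-2^1.5 f(x) dx ≈ -14.072917.
L_5 = -15.4.
Error ≈ -14.072917 − (-15.4) ≈ 1.3271.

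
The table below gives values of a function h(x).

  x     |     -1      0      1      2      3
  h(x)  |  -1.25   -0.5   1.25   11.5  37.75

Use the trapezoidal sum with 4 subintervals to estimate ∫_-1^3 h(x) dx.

Δx = 1.
T_4 = (1/2)·[(-1.25) + 2·(-0.5) + 2·1.25 + 2·11.5 + 37.75] = 30.5.

30.5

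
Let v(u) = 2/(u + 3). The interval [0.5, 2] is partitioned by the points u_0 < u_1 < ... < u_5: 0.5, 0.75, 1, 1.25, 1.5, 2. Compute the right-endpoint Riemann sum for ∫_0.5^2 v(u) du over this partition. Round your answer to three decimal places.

Subinterval widths: 0.25, 0.25, 0.25, 0.25, 0.5.
Right endpoints: 0.75, 1, 1.25, 1.5, 2.
v(0.75) = 8/15, v(1) = 0.5, v(1.25) = 8/17, v(1.5) = 4/9, v(2) = 0.4.
Sum = Σ Δu_i · v(u_i).
Sum ≈ 0.687.

0.687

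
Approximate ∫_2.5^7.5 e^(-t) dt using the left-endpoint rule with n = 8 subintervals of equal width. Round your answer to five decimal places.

Δt = (7.5 − 2.5)/8 = 0.625.
Left endpoints: 2.5, 3.125, 3.75, 4.375, 5, 5.625, 6.25, 6.875.
f(2.5) ≈ 0.08208, f(3.125) ≈ 0.04394, f(3.75) ≈ 0.02352, f(4.375) ≈ 0.01259, f(5) ≈ 0.00674, f(5.625) ≈ 0.00361, f(6.25) ≈ 0.00193, f(6.875) ≈ 0.00103.
Sum = Δt · [f(2.5) + f(3.125) + f(3.75) + ...].
Sum ≈ 0.10965.

0.10965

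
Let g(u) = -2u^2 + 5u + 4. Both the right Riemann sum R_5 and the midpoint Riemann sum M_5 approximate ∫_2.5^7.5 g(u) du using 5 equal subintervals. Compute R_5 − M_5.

-40

R_5 = -165.
M_5 = -125.
R_5 − M_5 = -40.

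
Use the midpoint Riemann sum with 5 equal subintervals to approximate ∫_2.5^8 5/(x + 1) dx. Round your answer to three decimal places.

Δx = (8 − 2.5)/5 = 1.1.
Midpoints: 3.05, 4.15, 5.25, 6.35, 7.45.
f(3.05) = 100/81, f(4.15) = 100/103, f(5.25) = 0.8, f(6.35) = 100/147, f(7.45) = 100/169.
Sum = Δx · [f(3.05) + f(4.15) + f(5.25) + f(6.35) + f(7.45)].
Sum ≈ 4.705.

4.705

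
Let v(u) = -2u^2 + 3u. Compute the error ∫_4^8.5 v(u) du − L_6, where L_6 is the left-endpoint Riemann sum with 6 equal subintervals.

-36.28125

Exact integral: ∫_4^8.5 v(u) du = -282.375.
L_6 = -246.09375.
Error = -282.375 − (-246.09375) = -36.28125.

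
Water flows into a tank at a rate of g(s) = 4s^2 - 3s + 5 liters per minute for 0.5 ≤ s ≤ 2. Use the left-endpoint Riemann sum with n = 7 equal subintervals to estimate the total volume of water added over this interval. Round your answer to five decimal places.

11.29592

Δs = (2 − 0.5)/7 = 3/14.
Left endpoints: 0.5, 5/7, 13/14, 8/7, 19/14, 11/7, 25/14.
g(0.5) = 4.5, g(5/7) = 240/49, g(13/14) = 555/98, g(8/7) = 333/49, g(19/14) = 813/98, g(11/7) = 498/49, g(25/14) = 1215/98.
Sum = Δs · [g(0.5) + g(5/7) + g(13/14) + ...].
Sum ≈ 11.29592.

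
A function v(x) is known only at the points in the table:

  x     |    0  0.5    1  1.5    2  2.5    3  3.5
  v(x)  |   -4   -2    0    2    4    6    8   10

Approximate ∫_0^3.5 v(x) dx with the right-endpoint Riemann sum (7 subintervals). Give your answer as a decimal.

Δx = 0.5.
Sum = 0.5·[(-2) + 0 + 2 + 4 + 6 + 8 + 10] = 14.

14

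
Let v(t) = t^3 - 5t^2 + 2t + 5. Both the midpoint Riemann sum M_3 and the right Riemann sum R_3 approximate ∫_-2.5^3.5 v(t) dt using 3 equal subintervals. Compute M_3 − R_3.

-19.5

M_3 = -26.75.
R_3 = -7.25.
M_3 − R_3 = -19.5.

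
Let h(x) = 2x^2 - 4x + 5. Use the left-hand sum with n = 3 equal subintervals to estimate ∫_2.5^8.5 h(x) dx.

Δx = (8.5 − 2.5)/3 = 2.
Left endpoints: 2.5, 4.5, 6.5.
h(2.5) = 7.5, h(4.5) = 27.5, h(6.5) = 63.5.
Sum = Δx · [h(2.5) + h(4.5) + h(6.5)].
Sum = 197.

197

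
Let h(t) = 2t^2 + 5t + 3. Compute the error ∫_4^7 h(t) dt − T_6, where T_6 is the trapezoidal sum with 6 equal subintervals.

-0.25

Exact integral: ∫_4^7 h(t) dt = 277.5.
T_6 = 277.75.
Error = 277.5 − 277.75 = -0.25.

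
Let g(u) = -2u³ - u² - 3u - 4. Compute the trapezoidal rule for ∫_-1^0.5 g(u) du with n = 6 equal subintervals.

-4.7734375

Δu = (0.5 − (-1))/6 = 0.25.
g(-1) = 0, g(-0.75) = -1.46875, g(-0.5) = -2.5, g(-0.25) = -3.28125, g(0) = -4, g(0.25) = -4.84375, g(0.5) = -6.
T_6 = (Δu/2)·[g(u_0) + 2g(u_1) + ... + 2g(u_{5}) + g(u_6)].
Sum = -4.7734375.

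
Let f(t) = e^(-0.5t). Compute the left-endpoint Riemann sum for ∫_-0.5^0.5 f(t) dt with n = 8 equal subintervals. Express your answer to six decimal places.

1.042355

Δt = (0.5 − (-0.5))/8 = 0.125.
Left endpoints: -0.5, -0.375, -0.25, -0.125, 0, 0.125, 0.25, 0.375.
f(-0.5) ≈ 1.284025, f(-0.375) ≈ 1.206230, f(-0.25) ≈ 1.133148, f(-0.125) ≈ 1.064494, f(0) ≈ 1.000000, f(0.125) ≈ 0.939413, f(0.25) ≈ 0.882497, f(0.375) ≈ 0.829029.
Sum = Δt · [f(-0.5) + f(-0.375) + f(-0.25) + ...].
Sum ≈ 1.042355.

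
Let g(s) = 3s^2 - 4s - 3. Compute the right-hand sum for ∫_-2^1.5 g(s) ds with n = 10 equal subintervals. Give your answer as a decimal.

Δs = (1.5 − (-2))/10 = 0.35.
Right endpoints: -1.65, -1.3, -0.95, -0.6, -0.25, 0.1, 0.45, 0.8, 1.15, 1.5.
g(-1.65) = 11.7675, g(-1.3) = 7.27, g(-0.95) = 3.5075, g(-0.6) = 0.48, g(-0.25) = -1.8125, g(0.1) = -3.37, g(0.45) = -4.1925, g(0.8) = -4.28, g(1.15) = -3.6325, g(1.5) = -2.25.
Sum = Δs · [g(-1.65) + g(-1.3) + g(-0.95) + ...].
Sum = 1.220625.

1.220625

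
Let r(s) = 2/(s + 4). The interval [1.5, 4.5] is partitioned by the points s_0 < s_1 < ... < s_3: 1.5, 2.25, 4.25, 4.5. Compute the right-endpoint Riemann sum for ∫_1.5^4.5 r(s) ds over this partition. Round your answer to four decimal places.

0.7837

Subinterval widths: 0.75, 2, 0.25.
Right endpoints: 2.25, 4.25, 4.5.
r(2.25) = 0.32, r(4.25) = 8/33, r(4.5) = 4/17.
Sum = Σ Δs_i · r(s_i).
Sum ≈ 0.7837.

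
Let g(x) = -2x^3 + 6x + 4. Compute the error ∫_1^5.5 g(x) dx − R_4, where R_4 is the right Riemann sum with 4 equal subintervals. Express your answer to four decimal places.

189.3691

Exact integral: ∫_1^5.5 g(x) dx = -351.28125.
R_4 ≈ -540.650391.
Error ≈ -351.28125 − (-540.650391) ≈ 189.3691.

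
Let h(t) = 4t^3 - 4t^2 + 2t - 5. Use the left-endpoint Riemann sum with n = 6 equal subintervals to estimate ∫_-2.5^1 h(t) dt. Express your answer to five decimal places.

Δt = (1 − (-2.5))/6 = 7/12.
Left endpoints: -2.5, -23/12, -4/3, -0.75, -1/6, 5/12.
h(-2.5) = -97.5, h(-23/12) = -22331/432, h(-4/3) = -655/27, h(-0.75) = -10.4375, h(-1/6) = -295/54, h(5/12) = -1975/432.
Sum = Δt · [h(-2.5) + h(-23/12) + h(-4/3) + ...].
Sum ≈ -113.12211.

-113.12211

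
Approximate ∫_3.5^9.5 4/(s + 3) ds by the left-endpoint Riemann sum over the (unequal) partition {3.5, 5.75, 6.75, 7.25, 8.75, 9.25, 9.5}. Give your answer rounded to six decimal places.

2.884098

Subinterval widths: 2.25, 1, 0.5, 1.5, 0.5, 0.25.
Left endpoints: 3.5, 5.75, 6.75, 7.25, 8.75, 9.25.
f(3.5) = 8/13, f(5.75) = 16/35, f(6.75) = 16/39, f(7.25) = 16/41, f(8.75) = 16/47, f(9.25) = 16/49.
Sum = Σ Δs_i · f(s_i).
Sum ≈ 2.884098.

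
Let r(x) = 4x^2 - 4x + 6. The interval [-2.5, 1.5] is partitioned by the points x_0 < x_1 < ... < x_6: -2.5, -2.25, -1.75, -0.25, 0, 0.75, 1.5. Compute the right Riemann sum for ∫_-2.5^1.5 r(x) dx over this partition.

44.5

Subinterval widths: 0.25, 0.5, 1.5, 0.25, 0.75, 0.75.
Right endpoints: -2.25, -1.75, -0.25, 0, 0.75, 1.5.
r(-2.25) = 35.25, r(-1.75) = 25.25, r(-0.25) = 7.25, r(0) = 6, r(0.75) = 5.25, r(1.5) = 9.
Sum = Σ Δx_i · r(x_i).
Sum = 44.5.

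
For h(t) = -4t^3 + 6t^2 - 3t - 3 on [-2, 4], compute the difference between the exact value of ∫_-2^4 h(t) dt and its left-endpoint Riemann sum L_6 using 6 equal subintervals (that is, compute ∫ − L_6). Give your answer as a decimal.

-111

Exact integral: ∫_-2^4 h(t) dt = -132.
L_6 = -21.
Error = -132 − (-21) = -111.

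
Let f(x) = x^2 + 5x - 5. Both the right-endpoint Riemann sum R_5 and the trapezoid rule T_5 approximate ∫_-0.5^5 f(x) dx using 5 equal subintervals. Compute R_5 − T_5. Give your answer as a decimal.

R_5 = 105.93.
T_5 = 77.1925.
R_5 − T_5 = 28.7375.

28.7375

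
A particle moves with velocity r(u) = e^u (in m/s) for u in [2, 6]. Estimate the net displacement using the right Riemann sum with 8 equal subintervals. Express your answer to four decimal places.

503.2663

Δu = (6 − 2)/8 = 0.5.
Right endpoints: 2.5, 3, 3.5, 4, 4.5, 5, 5.5, 6.
r(2.5) ≈ 12.1825, r(3) ≈ 20.0855, r(3.5) ≈ 33.1155, r(4) ≈ 54.5982, r(4.5) ≈ 90.0171, r(5) ≈ 148.4132, r(5.5) ≈ 244.6919, r(6) ≈ 403.4288.
Sum = Δu · [r(2.5) + r(3) + r(3.5) + ...].
Sum ≈ 503.2663.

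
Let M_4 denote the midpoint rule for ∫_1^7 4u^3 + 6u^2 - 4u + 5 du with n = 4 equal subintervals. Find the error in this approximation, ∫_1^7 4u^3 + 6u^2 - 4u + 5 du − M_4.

60.75

Exact integral: ∫_1^7 f(u) du = 3018.
M_4 = 2957.25.
Error = 3018 − 2957.25 = 60.75.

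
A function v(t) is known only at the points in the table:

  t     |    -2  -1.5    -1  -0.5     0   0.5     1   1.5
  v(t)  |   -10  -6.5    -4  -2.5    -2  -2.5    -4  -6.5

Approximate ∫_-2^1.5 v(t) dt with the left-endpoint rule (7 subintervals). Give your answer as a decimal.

Δt = 0.5.
Sum = 0.5·[(-10) + (-6.5) + (-4) + (-2.5) + (-2) + (-2.5) + (-4)] = -15.75.

-15.75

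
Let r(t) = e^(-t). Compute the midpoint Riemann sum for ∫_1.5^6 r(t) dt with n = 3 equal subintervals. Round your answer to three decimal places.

Δt = (6 − 1.5)/3 = 1.5.
Midpoints: 2.25, 3.75, 5.25.
r(2.25) ≈ 0.105, r(3.75) ≈ 0.024, r(5.25) ≈ 0.005.
Sum = Δt · [r(2.25) + r(3.75) + r(5.25)].
Sum ≈ 0.201.

0.201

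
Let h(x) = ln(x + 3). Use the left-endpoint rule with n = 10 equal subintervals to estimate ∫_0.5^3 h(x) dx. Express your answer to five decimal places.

3.79789

Δx = (3 − 0.5)/10 = 0.25.
Left endpoints: 0.5, 0.75, 1, 1.25, 1.5, 1.75, 2, 2.25, 2.5, 2.75.
h(0.5) ≈ 1.25276, h(0.75) ≈ 1.32176, h(1) ≈ 1.38629, h(1.25) ≈ 1.44692, h(1.5) ≈ 1.50408, h(1.75) ≈ 1.55814, h(2) ≈ 1.60944, h(2.25) ≈ 1.65823, h(2.5) ≈ 1.70475, h(2.75) ≈ 1.74920.
Sum = Δx · [h(0.5) + h(0.75) + h(1) + ...].
Sum ≈ 3.79789.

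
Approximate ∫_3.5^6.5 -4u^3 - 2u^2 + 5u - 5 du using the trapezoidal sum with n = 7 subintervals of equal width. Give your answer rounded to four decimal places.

-1735.1939

Δu = (6.5 − 3.5)/7 = 3/7.
f(3.5) = -183.5, f(55/14) = -177505/686, f(61/14) = -241513/686, f(67/14) = -319201/686, f(73/14) = -411865/686, f(79/14) = -520801/686, f(85/14) = -647305/686, f(6.5) = -1155.5.
T_7 = (Δu/2)·[f(u_0) + 2f(u_1) + ... + 2f(u_{6}) + f(u_7)].
Sum ≈ -1735.1939.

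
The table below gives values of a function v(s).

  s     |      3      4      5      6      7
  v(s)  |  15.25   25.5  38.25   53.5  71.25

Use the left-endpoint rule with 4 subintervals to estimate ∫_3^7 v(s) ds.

Δs = 1.
Sum = 1·[15.25 + 25.5 + 38.25 + 53.5] = 132.5.

132.5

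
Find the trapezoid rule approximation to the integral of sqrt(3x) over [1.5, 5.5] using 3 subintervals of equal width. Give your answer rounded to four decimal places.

12.7236

Δx = (5.5 − 1.5)/3 = 4/3.
f(1.5) ≈ 2.1213, f(17/6) ≈ 2.9155, f(25/6) ≈ 3.5355, f(5.5) ≈ 4.0620.
T_3 = (Δx/2)·[f(x_0) + 2f(x_1) + 2f(x_2) + f(x_3)].
Sum ≈ 12.7236.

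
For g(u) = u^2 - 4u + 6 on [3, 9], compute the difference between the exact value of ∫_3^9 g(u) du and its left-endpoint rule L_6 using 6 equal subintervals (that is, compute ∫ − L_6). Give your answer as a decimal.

23

Exact integral: ∫_3^9 g(u) du = 126.
L_6 = 103.
Error = 126 − 103 = 23.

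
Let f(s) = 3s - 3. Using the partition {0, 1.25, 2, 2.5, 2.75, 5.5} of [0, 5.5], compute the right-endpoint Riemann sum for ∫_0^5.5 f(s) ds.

Subinterval widths: 1.25, 0.75, 0.5, 0.25, 2.75.
Right endpoints: 1.25, 2, 2.5, 2.75, 5.5.
f(1.25) = 0.75, f(2) = 3, f(2.5) = 4.5, f(2.75) = 5.25, f(5.5) = 13.5.
Sum = Σ Δs_i · f(s_i).
Sum = 43.875.

43.875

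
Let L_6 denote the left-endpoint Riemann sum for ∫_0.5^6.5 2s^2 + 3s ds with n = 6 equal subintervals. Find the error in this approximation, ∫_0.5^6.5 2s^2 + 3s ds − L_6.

Exact integral: ∫_0.5^6.5 f(s) ds = 246.
L_6 = 197.
Error = 246 − 197 = 49.

49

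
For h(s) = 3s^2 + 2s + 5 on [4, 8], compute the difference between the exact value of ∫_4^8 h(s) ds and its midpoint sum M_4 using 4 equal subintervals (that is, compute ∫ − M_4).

Exact integral: ∫_4^8 h(s) ds = 516.
M_4 = 515.
Error = 516 − 515 = 1.

1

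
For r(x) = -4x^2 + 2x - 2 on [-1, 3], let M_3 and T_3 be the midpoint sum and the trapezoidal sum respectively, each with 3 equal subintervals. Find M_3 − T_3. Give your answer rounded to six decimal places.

M_3 ≈ -34.96296296.
T_3 ≈ -42.07407407.
M_3 − T_3 ≈ 7.111111.

7.111111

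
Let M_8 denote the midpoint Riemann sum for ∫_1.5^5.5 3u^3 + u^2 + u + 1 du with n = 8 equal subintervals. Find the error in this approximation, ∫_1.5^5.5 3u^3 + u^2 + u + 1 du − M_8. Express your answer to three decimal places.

2.708

Exact integral: ∫_1.5^5.5 f(u) du ≈ 754.83333.
M_8 = 752.125.
Error ≈ 754.83333 − 752.125 ≈ 2.708.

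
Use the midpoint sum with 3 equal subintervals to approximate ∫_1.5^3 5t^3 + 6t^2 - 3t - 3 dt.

126.3046875

Δt = (3 − 1.5)/3 = 0.5.
Midpoints: 1.75, 2.25, 2.75.
f(1.75) = 36.921875, f(2.25) = 77.578125, f(2.75) = 138.109375.
Sum = Δt · [f(1.75) + f(2.25) + f(2.75)].
Sum = 126.3046875.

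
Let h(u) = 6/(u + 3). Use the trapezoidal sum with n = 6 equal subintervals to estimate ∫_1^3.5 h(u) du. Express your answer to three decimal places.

2.916

Δu = (3.5 − 1)/6 = 5/12.
h(1) = 1.5, h(17/12) = 72/53, h(11/6) = 36/29, h(2.25) = 8/7, h(8/3) = 18/17, h(37/12) = 72/73, h(3.5) = 12/13.
T_6 = (Δu/2)·[h(u_0) + 2h(u_1) + ... + 2h(u_{5}) + h(u_6)].
Sum ≈ 2.916.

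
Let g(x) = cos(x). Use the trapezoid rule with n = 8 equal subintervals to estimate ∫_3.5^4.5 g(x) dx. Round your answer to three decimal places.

Δx = (4.5 − 3.5)/8 = 0.125.
g(3.5) ≈ -0.936, g(3.625) ≈ -0.885, g(3.75) ≈ -0.821, g(3.875) ≈ -0.743, g(4) ≈ -0.654, g(4.125) ≈ -0.554, g(4.25) ≈ -0.446, g(4.375) ≈ -0.331, g(4.5) ≈ -0.211.
T_8 = (Δx/2)·[g(x_0) + 2g(x_1) + ... + 2g(x_{7}) + g(x_8)].
Sum ≈ -0.626.

-0.626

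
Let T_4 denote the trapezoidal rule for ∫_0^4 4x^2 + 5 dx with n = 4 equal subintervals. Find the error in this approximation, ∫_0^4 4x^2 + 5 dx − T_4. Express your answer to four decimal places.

-2.6667

Exact integral: ∫_0^4 f(x) dx ≈ 105.333333.
T_4 = 108.
Error ≈ 105.333333 − 108 ≈ -2.6667.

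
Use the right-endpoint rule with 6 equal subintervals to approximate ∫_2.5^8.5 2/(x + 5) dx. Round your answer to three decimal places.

1.118

Δx = (8.5 − 2.5)/6 = 1.
Right endpoints: 3.5, 4.5, 5.5, 6.5, 7.5, 8.5.
f(3.5) = 4/17, f(4.5) = 4/19, f(5.5) = 4/21, f(6.5) = 4/23, f(7.5) = 0.16, f(8.5) = 4/27.
Sum = Δx · [f(3.5) + f(4.5) + f(5.5) + ...].
Sum ≈ 1.118.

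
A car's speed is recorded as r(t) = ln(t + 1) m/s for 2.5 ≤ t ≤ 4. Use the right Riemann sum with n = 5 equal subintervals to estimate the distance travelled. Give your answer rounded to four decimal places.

2.2154

Δt = (4 − 2.5)/5 = 0.3.
Right endpoints: 2.8, 3.1, 3.4, 3.7, 4.
r(2.8) ≈ 1.3350, r(3.1) ≈ 1.4110, r(3.4) ≈ 1.4816, r(3.7) ≈ 1.5476, r(4) ≈ 1.6094.
Sum = Δt · [r(2.8) + r(3.1) + r(3.4) + r(3.7) + r(4)].
Sum ≈ 2.2154.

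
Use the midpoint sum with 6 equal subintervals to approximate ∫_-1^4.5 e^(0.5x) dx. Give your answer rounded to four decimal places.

17.6079

Δx = (4.5 − (-1))/6 = 11/12.
Midpoints: -13/24, 0.375, 31/24, 53/24, 3.125, 97/24.
f(-13/24) ≈ 0.7627, f(0.375) ≈ 1.2062, f(31/24) ≈ 1.9076, f(53/24) ≈ 3.0167, f(3.125) ≈ 4.7707, f(97/24) ≈ 7.5446.
Sum = Δx · [f(-13/24) + f(0.375) + f(31/24) + ...].
Sum ≈ 17.6079.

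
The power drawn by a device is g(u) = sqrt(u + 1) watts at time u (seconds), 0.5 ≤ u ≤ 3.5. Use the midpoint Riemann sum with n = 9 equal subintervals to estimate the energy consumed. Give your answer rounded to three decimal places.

5.140

Δu = (3.5 − 0.5)/9 = 1/3.
Midpoints: 2/3, 1, 4/3, 5/3, 2, 7/3, 8/3, 3, 10/3.
g(2/3) ≈ 1.291, g(1) ≈ 1.414, g(4/3) ≈ 1.528, g(5/3) ≈ 1.633, g(2) ≈ 1.732, g(7/3) ≈ 1.826, g(8/3) ≈ 1.915, g(3) ≈ 2.000, g(10/3) ≈ 2.082.
Sum = Δu · [g(2/3) + g(1) + g(4/3) + ...].
Sum ≈ 5.140.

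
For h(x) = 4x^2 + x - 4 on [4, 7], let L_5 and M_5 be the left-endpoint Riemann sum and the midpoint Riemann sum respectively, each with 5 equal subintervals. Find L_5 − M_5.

-39.42

L_5 = 336.72.
M_5 = 376.14.
L_5 − M_5 = -39.42.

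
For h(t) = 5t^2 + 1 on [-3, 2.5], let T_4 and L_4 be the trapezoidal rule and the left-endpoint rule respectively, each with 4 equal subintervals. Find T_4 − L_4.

T_4 = 85.20703125.
L_4 = 94.66015625.
T_4 − L_4 = -9.453125.

-9.453125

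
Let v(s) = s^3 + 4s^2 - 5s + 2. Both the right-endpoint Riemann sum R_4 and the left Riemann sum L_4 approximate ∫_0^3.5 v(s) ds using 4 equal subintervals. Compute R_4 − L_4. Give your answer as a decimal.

R_4 ≈ 107.727539.
L_4 ≈ 42.649414.
R_4 − L_4 = 65.078125.

65.078125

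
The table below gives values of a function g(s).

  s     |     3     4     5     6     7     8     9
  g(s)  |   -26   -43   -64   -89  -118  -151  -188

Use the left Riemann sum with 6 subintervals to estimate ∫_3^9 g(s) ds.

Δs = 1.
Sum = 1·[(-26) + (-43) + (-64) + (-89) + (-118) + (-151)] = -491.

-491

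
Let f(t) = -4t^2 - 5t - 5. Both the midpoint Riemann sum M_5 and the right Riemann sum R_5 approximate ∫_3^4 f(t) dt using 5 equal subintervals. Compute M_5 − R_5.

3.34

M_5 = -71.82.
R_5 = -75.16.
M_5 − R_5 = 3.34.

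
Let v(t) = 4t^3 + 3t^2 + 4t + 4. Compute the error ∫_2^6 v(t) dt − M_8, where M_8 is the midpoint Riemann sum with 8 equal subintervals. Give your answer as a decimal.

Exact integral: ∫_2^6 v(t) dt = 1568.
M_8 = 1563.75.
Error = 1568 − 1563.75 = 4.25.

4.25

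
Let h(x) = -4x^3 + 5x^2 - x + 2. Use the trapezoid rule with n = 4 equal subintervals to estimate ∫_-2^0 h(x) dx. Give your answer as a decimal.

Δx = (0 − (-2))/4 = 0.5.
h(-2) = 56, h(-1.5) = 28.25, h(-1) = 12, h(-0.5) = 4.25, h(0) = 2.
T_4 = (Δx/2)·[h(x_0) + 2h(x_1) + 2h(x_2) + 2h(x_3) + h(x_4)].
Sum = 36.75.

36.75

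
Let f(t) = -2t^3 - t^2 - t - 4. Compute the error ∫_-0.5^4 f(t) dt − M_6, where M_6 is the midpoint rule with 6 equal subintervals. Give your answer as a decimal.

Exact integral: ∫_-0.5^4 f(t) dt = -175.21875.
M_6 = -172.79296875.
Error = -175.21875 − (-172.79296875) = -2.42578125.

-2.42578125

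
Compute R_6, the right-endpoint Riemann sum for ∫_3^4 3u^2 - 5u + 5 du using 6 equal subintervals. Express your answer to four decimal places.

25.8472

Δu = (4 − 3)/6 = 1/6.
Right endpoints: 19/6, 10/3, 3.5, 11/3, 23/6, 4.
f(19/6) = 19.25, f(10/3) = 65/3, f(3.5) = 24.25, f(11/3) = 27, f(23/6) = 359/12, f(4) = 33.
Sum = Δu · [f(19/6) + f(10/3) + f(3.5) + ...].
Sum ≈ 25.8472.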